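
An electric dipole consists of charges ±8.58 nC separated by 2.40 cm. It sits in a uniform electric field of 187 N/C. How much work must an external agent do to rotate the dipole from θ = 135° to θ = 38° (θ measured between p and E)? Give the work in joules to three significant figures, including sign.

W ≈ -5.76×10⁻⁸ J

Dipole moment p = qd = (8.58×10⁻⁹ C)(0.0240 m) = 2.059×10⁻¹⁰ C·m.
W_ext = ΔU = U(θ₂) − U(θ₁) = −pE cosθ₂ − (−pE cosθ₁) = pE(cosθ₁ − cosθ₂).
W = (2.059×10⁻¹⁰)(187)·(cos135° − cos38°) = (3.850×10⁻⁸)·(-1.4951) = -5.757×10⁻⁸ J.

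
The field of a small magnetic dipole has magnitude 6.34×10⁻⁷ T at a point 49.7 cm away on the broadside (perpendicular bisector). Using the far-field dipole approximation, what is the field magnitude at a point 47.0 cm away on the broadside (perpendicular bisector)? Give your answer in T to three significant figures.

Dipole fields scale as 1/r³ in the far field; the geometry is the same at both points.
B₂ = B₁ · (r₁/r₂)³ = 6.34×10⁻⁷ · (49.7/47.0)³.
(r₁/r₂)³ = (1.057)³ = 1.182.
B₂ ≈ 7.497×10⁻⁷ T.

B ≈ 7.50×10⁻⁷ T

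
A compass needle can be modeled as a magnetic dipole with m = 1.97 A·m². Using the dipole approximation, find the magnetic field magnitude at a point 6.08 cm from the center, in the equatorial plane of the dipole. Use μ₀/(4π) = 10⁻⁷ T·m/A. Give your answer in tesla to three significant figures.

B ≈ 8.77×10⁻⁴ T

In the equatorial plane B = (μ₀/4π)·m/r³ (half the axial value).
B = (10⁻⁷)·(1.97) / (0.0608)³ = 8.765×10⁻⁴ T.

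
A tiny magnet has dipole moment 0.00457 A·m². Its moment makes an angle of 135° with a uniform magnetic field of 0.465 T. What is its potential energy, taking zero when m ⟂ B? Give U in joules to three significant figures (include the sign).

U ≈ 0.00150 J

U = −m·B = −mB cosθ.
U = −(0.00457)(0.465)·cos135° = 0.001503 J.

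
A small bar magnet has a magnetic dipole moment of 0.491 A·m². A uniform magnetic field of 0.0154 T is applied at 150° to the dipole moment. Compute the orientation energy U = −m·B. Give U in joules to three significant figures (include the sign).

U = −m·B = −mB cosθ.
U = −(0.491)(0.0154)·cos150° = 0.006548 J.

U ≈ 0.00655 J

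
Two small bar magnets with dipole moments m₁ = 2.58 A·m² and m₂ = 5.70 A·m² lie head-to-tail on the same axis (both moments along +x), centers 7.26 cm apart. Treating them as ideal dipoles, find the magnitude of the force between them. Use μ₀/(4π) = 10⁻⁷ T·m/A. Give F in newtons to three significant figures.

F ≈ 0.318 N

On-axis B of dipole 1: B = (μ₀/4π)·2m₁/r³. Force on dipole 2: F = m₂·dB/dr.
dB/dr = −(μ₀/4π)·6m₁/r⁴, so |F| = (μ₀/4π)·6m₁m₂/r⁴.
F = 6(10⁻⁷)(2.58)(5.70)/(0.0726)⁴ = 0.3176 N.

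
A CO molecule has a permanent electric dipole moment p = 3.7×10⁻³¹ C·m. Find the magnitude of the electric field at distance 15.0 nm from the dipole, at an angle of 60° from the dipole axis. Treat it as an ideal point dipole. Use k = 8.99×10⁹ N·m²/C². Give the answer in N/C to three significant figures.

At angle θ the dipole field magnitude is E = (kp/r³)·√(1 + 3cos²θ).
kp/r³ = (8.99×10⁹)(3.70×10⁻³¹) / (1.50×10⁻⁸)³ = 985.6 N/C.
√(1 + 3cos²60°) = √(1 + 3·0.2500) = √1.7500 ≈ 1.3229.
E ≈ 985.6 × 1.323 = 1304 N/C.

E ≈ 1300 N/C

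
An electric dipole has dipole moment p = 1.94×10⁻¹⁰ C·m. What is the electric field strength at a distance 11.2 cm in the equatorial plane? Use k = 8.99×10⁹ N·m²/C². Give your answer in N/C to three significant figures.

On the perpendicular bisector E = kp/r³ (half the axial value at the same distance).
E = (8.99×10⁹)(1.94×10⁻¹⁰) / (0.112)³ = 1241 N/C.

E ≈ 1240 N/C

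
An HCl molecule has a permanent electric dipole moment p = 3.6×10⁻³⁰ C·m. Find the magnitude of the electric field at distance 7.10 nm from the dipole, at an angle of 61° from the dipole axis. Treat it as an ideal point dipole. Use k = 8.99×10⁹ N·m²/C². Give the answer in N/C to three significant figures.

At angle θ the dipole field magnitude is E = (kp/r³)·√(1 + 3cos²θ).
kp/r³ = (8.99×10⁹)(3.60×10⁻³⁰) / (7.10×10⁻⁹)³ = 9.042×10⁴ N/C.
√(1 + 3cos²61°) = √(1 + 3·0.2350) = √1.7051 ≈ 1.3058.
E ≈ 9.042×10⁴ × 1.306 = 1.181×10⁵ N/C.

E ≈ 1.18×10⁵ N/C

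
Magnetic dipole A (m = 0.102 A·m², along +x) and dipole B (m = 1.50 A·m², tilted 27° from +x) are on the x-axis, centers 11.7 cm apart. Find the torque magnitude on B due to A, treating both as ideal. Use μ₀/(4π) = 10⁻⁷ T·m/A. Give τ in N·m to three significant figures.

τ ≈ 8.67×10⁻⁶ N·m

Dipole B is on the axis of dipole A, so B₁ there is axial: B₁ = (μ₀/4π)·2m₁/r³ along +x.
B₁ = 2(10⁻⁷)(0.102)/(0.117)³ = 1.274×10⁻⁵ T.
τ = m₂ B₁ sinθ.
τ = (1.50)(1.274×10⁻⁵)·sin27° = 8.674×10⁻⁶ N·m.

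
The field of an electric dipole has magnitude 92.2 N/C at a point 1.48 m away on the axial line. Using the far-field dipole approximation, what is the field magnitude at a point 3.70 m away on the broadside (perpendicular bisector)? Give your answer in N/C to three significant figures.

E ≈ 2.95 N/C

Dipole fields scale as 1/r³ in the far field.
The axial field is twice the equatorial field at the same r, so the geometry factor is 1/2.
E₂ = E₁ · (1/2) · (r₁/r₂)³ = 92.2 · 0.5 · (1.48/3.70)³.
(r₁/r₂)³ = (0.4)³ = 0.064.
E₂ ≈ 2.950 N/C.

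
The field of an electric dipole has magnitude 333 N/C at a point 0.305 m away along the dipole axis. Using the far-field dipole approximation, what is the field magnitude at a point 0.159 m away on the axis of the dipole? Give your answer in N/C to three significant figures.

Dipole fields scale as 1/r³ in the far field; the geometry is the same at both points.
E₂ = E₁ · (r₁/r₂)³ = 333 · (0.305/0.159)³.
(r₁/r₂)³ = (1.918)³ = 7.058.
E₂ ≈ 2350 N/C.

E ≈ 2350 N/C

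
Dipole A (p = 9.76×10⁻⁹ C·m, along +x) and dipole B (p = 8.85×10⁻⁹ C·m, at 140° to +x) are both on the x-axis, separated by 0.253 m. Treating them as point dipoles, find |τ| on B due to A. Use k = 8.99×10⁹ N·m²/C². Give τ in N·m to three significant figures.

The second dipole sits on the axis of the first, so the field there is axial: E₁ = 2kp₁/r³ along +x.
E₁ = 2(8.99×10⁹)(9.76×10⁻⁹)/(0.253)³ = 1.084×10⁴ N/C.
Torque on the second dipole: τ = p₂ E₁ sinθ.
τ = (8.85×10⁻⁹)(1.084×10⁴)·sin140° = 6.164×10⁻⁵ N·m.

τ ≈ 6.16×10⁻⁵ N·m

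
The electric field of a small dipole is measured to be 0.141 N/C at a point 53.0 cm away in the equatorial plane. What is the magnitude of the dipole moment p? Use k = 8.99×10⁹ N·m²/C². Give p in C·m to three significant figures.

p ≈ 2.34×10⁻¹² C·m

In the equatorial plane E = kp/r³, so p = Er³/(k).
p = (0.141)·(0.530)³ / (8.99×10⁹) = 2.335×10⁻¹² C·m.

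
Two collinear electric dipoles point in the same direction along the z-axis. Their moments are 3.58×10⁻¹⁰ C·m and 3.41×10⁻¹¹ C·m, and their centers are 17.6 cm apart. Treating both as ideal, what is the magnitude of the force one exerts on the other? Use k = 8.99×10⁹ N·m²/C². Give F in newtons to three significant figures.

F ≈ 6.86×10⁻⁷ N

On-axis field of dipole 1 at distance r: E = 2kp₁/r³. Force on dipole 2 is F = p₂·dE/dr (gradient along axis).
dE/dr = −6kp₁/r⁴, so |F| = 6kp₁p₂/r⁴ (attractive for aligned moments).
F = 6(8.99×10⁹)(3.58×10⁻¹⁰)(3.41×10⁻¹¹)/(0.176)⁴ = 6.863×10⁻⁷ N.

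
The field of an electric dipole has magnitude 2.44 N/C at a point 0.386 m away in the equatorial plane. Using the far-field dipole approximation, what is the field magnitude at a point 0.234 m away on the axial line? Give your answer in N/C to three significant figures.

Dipole fields scale as 1/r³ in the far field.
The axial field is twice the equatorial field at the same r, so the geometry factor is 2/1.
E₂ = E₁ · (2/1) · (r₁/r₂)³ = 2.44 · 2 · (0.386/0.234)³.
(r₁/r₂)³ = (1.65)³ = 4.489.
E₂ ≈ 21.90 N/C.

E ≈ 21.9 N/C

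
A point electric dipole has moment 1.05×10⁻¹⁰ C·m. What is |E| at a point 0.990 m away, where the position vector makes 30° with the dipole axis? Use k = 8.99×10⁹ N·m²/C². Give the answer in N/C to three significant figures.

E ≈ 1.75 N/C

At angle θ the dipole field magnitude is E = (kp/r³)·√(1 + 3cos²θ).
kp/r³ = (8.99×10⁹)(1.05×10⁻¹⁰) / (0.990)³ = 0.9728 N/C.
√(1 + 3cos²30°) = √(1 + 3·0.7500) = √3.2500 ≈ 1.8028.
E ≈ 0.9728 × 1.803 = 1.754 N/C.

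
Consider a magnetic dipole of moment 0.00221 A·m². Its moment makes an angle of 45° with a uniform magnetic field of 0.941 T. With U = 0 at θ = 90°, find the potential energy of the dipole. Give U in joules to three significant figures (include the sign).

U = −m·B = −mB cosθ.
U = −(0.00221)(0.941)·cos45° = -0.001471 J.

U ≈ -0.00147 J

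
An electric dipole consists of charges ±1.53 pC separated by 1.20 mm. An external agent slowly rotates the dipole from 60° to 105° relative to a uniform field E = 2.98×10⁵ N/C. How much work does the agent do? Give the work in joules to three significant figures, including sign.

Dipole moment p = qd = (1.53×10⁻¹² C)(0.00120 m) = 1.836×10⁻¹⁵ C·m.
W_ext = ΔU = U(θ₂) − U(θ₁) = −pE cosθ₂ − (−pE cosθ₁) = pE(cosθ₁ − cosθ₂).
W = (1.836×10⁻¹⁵)(2.98×10⁵)·(cos60° − cos105°) = (5.471×10⁻¹⁰)·(+0.7588) = 4.152×10⁻¹⁰ J.

W ≈ 4.15×10⁻¹⁰ J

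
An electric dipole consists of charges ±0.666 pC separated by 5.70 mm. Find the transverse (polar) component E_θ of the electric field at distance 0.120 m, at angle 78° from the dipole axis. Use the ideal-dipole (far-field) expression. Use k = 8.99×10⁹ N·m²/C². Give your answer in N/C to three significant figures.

Dipole moment p = qd = (6.66×10⁻¹³ C)(0.00570 m) = 3.796×10⁻¹⁵ C·m.
For a dipole, E_θ = (kp sinθ)/r³.
kp/r³ = (8.99×10⁹)(3.796×10⁻¹⁵)/(0.120)³ = 0.01975 N/C.
E_θ = 0.01975·sin78° = 0.01932 N/C.

E_θ ≈ 0.0193 N/C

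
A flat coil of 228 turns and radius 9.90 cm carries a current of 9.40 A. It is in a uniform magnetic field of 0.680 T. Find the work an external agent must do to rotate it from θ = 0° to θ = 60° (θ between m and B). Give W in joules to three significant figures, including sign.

W ≈ 22.4 J

m = NIA = NIπa² = 228·(9.40)·π·(0.0990)² = 65.99 A·m².
W_ext = ΔU = −mB cosθ₂ + mB cosθ₁ = mB(cosθ₁ − cosθ₂).
W = (65.99)(0.680)·(cos0° − cos60°) = (44.87)·(+0.5000) = 22.44 J.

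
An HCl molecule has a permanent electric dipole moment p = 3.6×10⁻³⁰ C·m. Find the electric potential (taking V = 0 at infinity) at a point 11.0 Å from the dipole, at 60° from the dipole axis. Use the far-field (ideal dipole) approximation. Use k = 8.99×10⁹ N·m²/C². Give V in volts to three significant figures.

The dipole potential is V = kp cosθ / r².
V = (8.99×10⁹)(3.60×10⁻³⁰)·cos60° / (1.10×10⁻⁹)² = 0.01337 V.

V ≈ 0.0134 V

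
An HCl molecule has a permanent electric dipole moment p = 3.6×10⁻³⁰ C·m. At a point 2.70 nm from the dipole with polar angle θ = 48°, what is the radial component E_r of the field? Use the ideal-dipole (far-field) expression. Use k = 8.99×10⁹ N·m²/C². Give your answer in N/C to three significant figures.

For a dipole, E_r = (2kp cosθ)/r³.
kp/r³ = (8.99×10⁹)(3.60×10⁻³⁰)/(2.70×10⁻⁹)³ = 1.644×10⁶ N/C.
E_r = 2·1.644×10⁶·cos48° = 2.200×10⁶ N/C.

E_r ≈ 2.20×10⁶ N/C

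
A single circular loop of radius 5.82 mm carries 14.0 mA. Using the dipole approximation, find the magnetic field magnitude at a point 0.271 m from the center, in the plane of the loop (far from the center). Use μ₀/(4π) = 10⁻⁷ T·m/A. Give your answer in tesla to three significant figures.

Magnetic moment m = IA = Iπa² = (0.0140)·π·(0.00582)² = 1.49×10⁻⁶ A·m².
In the equatorial plane B = (μ₀/4π)·m/r³ (half the axial value).
B = (10⁻⁷)·(1.49×10⁻⁶) / (0.271)³ = 7.486×10⁻¹² T.

B ≈ 7.49×10⁻¹² T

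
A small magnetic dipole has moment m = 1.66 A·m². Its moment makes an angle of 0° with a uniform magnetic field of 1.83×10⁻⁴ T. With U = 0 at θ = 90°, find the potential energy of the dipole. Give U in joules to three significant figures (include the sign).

U ≈ -3.04×10⁻⁴ J

U = −m·B = −mB cosθ.
U = −(1.66)(1.83×10⁻⁴)·cos0° = -3.038×10⁻⁴ J.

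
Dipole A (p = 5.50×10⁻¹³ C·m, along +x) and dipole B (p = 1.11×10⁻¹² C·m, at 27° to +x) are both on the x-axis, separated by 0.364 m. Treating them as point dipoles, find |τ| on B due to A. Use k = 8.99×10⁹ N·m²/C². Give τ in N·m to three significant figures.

The second dipole sits on the axis of the first, so the field there is axial: E₁ = 2kp₁/r³ along +x.
E₁ = 2(8.99×10⁹)(5.50×10⁻¹³)/(0.364)³ = 0.2050 N/C.
Torque on the second dipole: τ = p₂ E₁ sinθ.
τ = (1.11×10⁻¹²)(0.2050)·sin27° = 1.033×10⁻¹³ N·m.

τ ≈ 1.03×10⁻¹³ N·m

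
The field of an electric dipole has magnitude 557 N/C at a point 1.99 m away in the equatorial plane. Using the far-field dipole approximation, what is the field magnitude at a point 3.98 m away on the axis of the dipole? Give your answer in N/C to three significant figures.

E ≈ 139 N/C

Dipole fields scale as 1/r³ in the far field.
The axial field is twice the equatorial field at the same r, so the geometry factor is 2/1.
E₂ = E₁ · (2/1) · (r₁/r₂)³ = 557 · 2 · (1.99/3.98)³.
(r₁/r₂)³ = (0.5)³ = 0.125.
E₂ ≈ 139.2 N/C.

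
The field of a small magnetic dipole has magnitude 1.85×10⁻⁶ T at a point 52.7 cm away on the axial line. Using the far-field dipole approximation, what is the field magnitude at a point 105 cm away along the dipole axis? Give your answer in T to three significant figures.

Dipole fields scale as 1/r³ in the far field; the geometry is the same at both points.
B₂ = B₁ · (r₁/r₂)³ = 1.85×10⁻⁶ · (52.7/105)³.
(r₁/r₂)³ = (0.5019)³ = 0.1264.
B₂ ≈ 2.339×10⁻⁷ T.

B ≈ 2.34×10⁻⁷ T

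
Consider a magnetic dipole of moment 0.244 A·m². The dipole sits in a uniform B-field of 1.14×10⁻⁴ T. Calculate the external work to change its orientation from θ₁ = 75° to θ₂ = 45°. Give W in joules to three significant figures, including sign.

W_ext = ΔU = −mB cosθ₂ + mB cosθ₁ = mB(cosθ₁ − cosθ₂).
W = (0.244)(1.14×10⁻⁴)·(cos75° − cos45°) = (2.782×10⁻⁵)·(-0.4483) = -1.247×10⁻⁵ J.

W ≈ -1.25×10⁻⁵ J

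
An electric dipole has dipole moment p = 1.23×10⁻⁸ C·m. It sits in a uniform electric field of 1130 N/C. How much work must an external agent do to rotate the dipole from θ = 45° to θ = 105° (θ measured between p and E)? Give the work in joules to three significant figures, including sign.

W_ext = ΔU = U(θ₂) − U(θ₁) = −pE cosθ₂ − (−pE cosθ₁) = pE(cosθ₁ − cosθ₂).
W = (1.23×10⁻⁸)(1130)·(cos45° − cos105°) = (1.390×10⁻⁵)·(+0.9659) = 1.343×10⁻⁵ J.

W ≈ 1.34×10⁻⁵ J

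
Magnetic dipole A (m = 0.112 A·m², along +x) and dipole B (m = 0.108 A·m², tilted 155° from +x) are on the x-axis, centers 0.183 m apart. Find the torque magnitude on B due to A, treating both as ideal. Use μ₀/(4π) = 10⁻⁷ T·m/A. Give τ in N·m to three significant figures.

τ ≈ 1.67×10⁻⁷ N·m

Dipole B is on the axis of dipole A, so B₁ there is axial: B₁ = (μ₀/4π)·2m₁/r³ along +x.
B₁ = 2(10⁻⁷)(0.112)/(0.183)³ = 3.655×10⁻⁶ T.
τ = m₂ B₁ sinθ.
τ = (0.108)(3.655×10⁻⁶)·sin155° = 1.668×10⁻⁷ N·m.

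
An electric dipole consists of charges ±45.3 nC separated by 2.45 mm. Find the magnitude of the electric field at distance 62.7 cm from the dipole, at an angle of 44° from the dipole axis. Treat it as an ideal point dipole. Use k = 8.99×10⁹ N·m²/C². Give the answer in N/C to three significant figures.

Dipole moment p = qd = (4.53×10⁻⁸ C)(0.00245 m) = 1.11×10⁻¹⁰ C·m.
At angle θ the dipole field magnitude is E = (kp/r³)·√(1 + 3cos²θ).
kp/r³ = (8.99×10⁹)(1.11×10⁻¹⁰) / (0.627)³ = 4.048 N/C.
√(1 + 3cos²44°) = √(1 + 3·0.5174) = √2.5523 ≈ 1.5976.
E ≈ 4.048 × 1.598 = 6.468 N/C.

E ≈ 6.47 N/C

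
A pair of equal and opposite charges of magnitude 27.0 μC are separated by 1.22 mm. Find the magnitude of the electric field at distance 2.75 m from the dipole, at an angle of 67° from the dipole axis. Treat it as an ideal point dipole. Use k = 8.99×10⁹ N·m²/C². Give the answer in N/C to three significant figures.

E ≈ 17.2 N/C

Dipole moment p = qd = (2.70×10⁻⁵ C)(0.00122 m) = 3.294×10⁻⁸ C·m.
At angle θ the dipole field magnitude is E = (kp/r³)·√(1 + 3cos²θ).
kp/r³ = (8.99×10⁹)(3.294×10⁻⁸) / (2.75)³ = 14.24 N/C.
√(1 + 3cos²67°) = √(1 + 3·0.1527) = √1.4580 ≈ 1.2075.
E ≈ 14.24 × 1.207 = 17.19 N/C.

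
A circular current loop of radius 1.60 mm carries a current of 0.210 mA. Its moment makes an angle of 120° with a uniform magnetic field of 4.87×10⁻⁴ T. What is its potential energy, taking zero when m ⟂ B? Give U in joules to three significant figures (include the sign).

U ≈ 4.11×10⁻¹³ J

Magnetic moment m = IA = Iπa² = (2.10×10⁻⁴)·π·(0.00160)² = 1.689×10⁻⁹ A·m².
U = −m·B = −mB cosθ.
U = −(1.689×10⁻⁹)(4.87×10⁻⁴)·cos120° = 4.113×10⁻¹³ J.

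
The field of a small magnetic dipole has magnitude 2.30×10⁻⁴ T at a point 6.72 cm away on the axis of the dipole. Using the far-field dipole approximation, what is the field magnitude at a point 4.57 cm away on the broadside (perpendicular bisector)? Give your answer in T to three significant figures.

B ≈ 3.66×10⁻⁴ T

Dipole fields scale as 1/r³ in the far field.
The axial field is twice the equatorial field at the same r, so the geometry factor is 1/2.
B₂ = B₁ · (1/2) · (r₁/r₂)³ = 2.30×10⁻⁴ · 0.5 · (6.72/4.57)³.
(r₁/r₂)³ = (1.47)³ = 3.18.
B₂ ≈ 3.656×10⁻⁴ T.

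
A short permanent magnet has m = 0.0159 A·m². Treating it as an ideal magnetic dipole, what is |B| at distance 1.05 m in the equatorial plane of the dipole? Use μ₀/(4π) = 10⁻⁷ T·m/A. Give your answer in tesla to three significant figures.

In the equatorial plane B = (μ₀/4π)·m/r³ (half the axial value).
B = (10⁻⁷)·(0.0159) / (1.05)³ = 1.374×10⁻⁹ T.

B ≈ 1.37×10⁻⁹ T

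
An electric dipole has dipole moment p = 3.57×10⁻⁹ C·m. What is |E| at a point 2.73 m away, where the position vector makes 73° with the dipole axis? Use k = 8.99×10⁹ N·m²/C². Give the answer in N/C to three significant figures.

E ≈ 1.77 N/C

At angle θ the dipole field magnitude is E = (kp/r³)·√(1 + 3cos²θ).
kp/r³ = (8.99×10⁹)(3.57×10⁻⁹) / (2.73)³ = 1.577 N/C.
√(1 + 3cos²73°) = √(1 + 3·0.0855) = √1.2564 ≈ 1.1209.
E ≈ 1.577 × 1.121 = 1.768 N/C.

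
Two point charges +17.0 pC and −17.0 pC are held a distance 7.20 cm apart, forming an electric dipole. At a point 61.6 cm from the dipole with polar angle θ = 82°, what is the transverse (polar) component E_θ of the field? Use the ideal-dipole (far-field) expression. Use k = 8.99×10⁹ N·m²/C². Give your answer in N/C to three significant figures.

E_θ ≈ 0.0466 N/C

Dipole moment p = qd = (1.70×10⁻¹¹ C)(0.0720 m) = 1.224×10⁻¹² C·m.
For a dipole, E_θ = (kp sinθ)/r³.
kp/r³ = (8.99×10⁹)(1.224×10⁻¹²)/(0.616)³ = 0.04708 N/C.
E_θ = 0.04708·sin82° = 0.04662 N/C.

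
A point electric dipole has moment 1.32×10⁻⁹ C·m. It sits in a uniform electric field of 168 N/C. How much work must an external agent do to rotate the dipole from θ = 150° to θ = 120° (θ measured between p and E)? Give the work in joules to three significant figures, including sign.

W ≈ -8.12×10⁻⁸ J

W_ext = ΔU = U(θ₂) − U(θ₁) = −pE cosθ₂ − (−pE cosθ₁) = pE(cosθ₁ − cosθ₂).
W = (1.32×10⁻⁹)(168)·(cos150° − cos120°) = (2.218×10⁻⁷)·(-0.3660) = -8.117×10⁻⁸ J.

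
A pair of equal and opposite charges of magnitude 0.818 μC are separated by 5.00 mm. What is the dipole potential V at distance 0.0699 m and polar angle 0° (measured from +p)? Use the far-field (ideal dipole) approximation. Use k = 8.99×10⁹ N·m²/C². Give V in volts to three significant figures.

Dipole moment p = qd = (8.18×10⁻⁷ C)(0.00500 m) = 4.09×10⁻⁹ C·m.
The dipole potential is V = kp cosθ / r².
V = (8.99×10⁹)(4.09×10⁻⁹)·cos0° / (0.0699)² = 7525 V.

V ≈ 7530 V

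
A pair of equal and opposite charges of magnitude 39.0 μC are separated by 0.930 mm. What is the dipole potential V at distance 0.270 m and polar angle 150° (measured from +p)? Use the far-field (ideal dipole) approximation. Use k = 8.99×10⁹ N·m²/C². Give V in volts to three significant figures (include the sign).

V ≈ -3870 V

Dipole moment p = qd = (3.90×10⁻⁵ C)(9.30×10⁻⁴ m) = 3.627×10⁻⁸ C·m.
The dipole potential is V = kp cosθ / r².
V = (8.99×10⁹)(3.627×10⁻⁸)·cos150° / (0.270)² = -3874 V.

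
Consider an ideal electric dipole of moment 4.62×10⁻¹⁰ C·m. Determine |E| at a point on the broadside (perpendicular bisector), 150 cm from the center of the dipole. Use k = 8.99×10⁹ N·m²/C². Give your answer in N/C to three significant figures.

E ≈ 1.23 N/C

On the perpendicular bisector E = kp/r³ (half the axial value at the same distance).
E = (8.99×10⁹)(4.62×10⁻¹⁰) / (1.50)³ = 1.231 N/C.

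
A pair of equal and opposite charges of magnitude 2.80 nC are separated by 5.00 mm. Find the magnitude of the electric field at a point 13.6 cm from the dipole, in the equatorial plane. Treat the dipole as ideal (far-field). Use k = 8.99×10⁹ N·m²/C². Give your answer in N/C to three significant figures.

E ≈ 50.0 N/C

Dipole moment p = qd = (2.80×10⁻⁹ C)(0.00500 m) = 1.40×10⁻¹¹ C·m.
In the equatorial plane E = kp/r³.
E = (8.99×10⁹)(1.40×10⁻¹¹) / (0.136)³ = 50.03 N/C.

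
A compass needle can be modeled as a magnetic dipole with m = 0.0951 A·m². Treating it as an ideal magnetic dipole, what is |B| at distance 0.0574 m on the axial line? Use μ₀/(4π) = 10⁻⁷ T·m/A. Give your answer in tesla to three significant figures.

On axis B = (μ₀/4π)·2m/r³.
B = 2·(10⁻⁷)·(0.0951) / (0.0574)³ = 1.006×10⁻⁴ T.

B ≈ 1.01×10⁻⁴ T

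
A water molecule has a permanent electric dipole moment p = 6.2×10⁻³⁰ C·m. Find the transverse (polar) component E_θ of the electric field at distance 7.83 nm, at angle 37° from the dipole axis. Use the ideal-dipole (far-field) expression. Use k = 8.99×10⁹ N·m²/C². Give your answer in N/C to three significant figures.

For a dipole, E_θ = (kp sinθ)/r³.
kp/r³ = (8.99×10⁹)(6.20×10⁻³⁰)/(7.83×10⁻⁹)³ = 1.161×10⁵ N/C.
E_θ = 1.161×10⁵·sin37° = 6.988×10⁴ N/C.

E_θ ≈ 6.99×10⁴ N/C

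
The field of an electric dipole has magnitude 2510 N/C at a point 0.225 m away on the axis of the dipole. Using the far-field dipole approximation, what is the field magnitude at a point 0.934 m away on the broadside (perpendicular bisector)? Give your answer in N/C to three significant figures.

Dipole fields scale as 1/r³ in the far field.
The axial field is twice the equatorial field at the same r, so the geometry factor is 1/2.
E₂ = E₁ · (1/2) · (r₁/r₂)³ = 2510 · 0.5 · (0.225/0.934)³.
(r₁/r₂)³ = (0.2409)³ = 0.01398.
E₂ ≈ 17.54 N/C.

E ≈ 17.5 N/C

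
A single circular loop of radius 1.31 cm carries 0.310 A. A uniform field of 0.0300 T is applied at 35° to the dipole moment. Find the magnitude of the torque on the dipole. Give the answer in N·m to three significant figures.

τ ≈ 2.88×10⁻⁶ N·m

Magnetic moment m = IA = Iπa² = (0.310)·π·(0.0131)² = 1.671×10⁻⁴ A·m².
Torque on a magnetic dipole: τ = mB sinθ.
τ = (1.671×10⁻⁴)(0.0300)·sin35° = 2.875×10⁻⁶ N·m.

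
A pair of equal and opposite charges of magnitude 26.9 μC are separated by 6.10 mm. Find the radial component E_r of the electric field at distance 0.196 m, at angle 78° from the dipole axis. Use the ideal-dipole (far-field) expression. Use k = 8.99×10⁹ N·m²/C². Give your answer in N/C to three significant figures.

E_r ≈ 8.15×10⁴ N/C

Dipole moment p = qd = (2.69×10⁻⁵ C)(0.00610 m) = 1.641×10⁻⁷ C·m.
For a dipole, E_r = (2kp cosθ)/r³.
kp/r³ = (8.99×10⁹)(1.641×10⁻⁷)/(0.196)³ = 1.959×10⁵ N/C.
E_r = 2·1.959×10⁵·cos78° = 8.147×10⁴ N/C.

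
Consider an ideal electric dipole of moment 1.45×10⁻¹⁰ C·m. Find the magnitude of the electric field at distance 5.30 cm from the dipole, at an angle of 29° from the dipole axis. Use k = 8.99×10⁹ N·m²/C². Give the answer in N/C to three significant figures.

At angle θ the dipole field magnitude is E = (kp/r³)·√(1 + 3cos²θ).
kp/r³ = (8.99×10⁹)(1.45×10⁻¹⁰) / (0.0530)³ = 8756 N/C.
√(1 + 3cos²29°) = √(1 + 3·0.7650) = √3.2949 ≈ 1.8152.
E ≈ 8756 × 1.815 = 1.589×10⁴ N/C.

E ≈ 1.59×10⁴ N/C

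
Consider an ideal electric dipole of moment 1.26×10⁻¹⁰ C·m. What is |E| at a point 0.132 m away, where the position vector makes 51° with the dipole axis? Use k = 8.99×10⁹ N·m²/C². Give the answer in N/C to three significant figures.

At angle θ the dipole field magnitude is E = (kp/r³)·√(1 + 3cos²θ).
kp/r³ = (8.99×10⁹)(1.26×10⁻¹⁰) / (0.132)³ = 492.5 N/C.
√(1 + 3cos²51°) = √(1 + 3·0.3960) = √2.1881 ≈ 1.4792.
E ≈ 492.5 × 1.479 = 728.5 N/C.

E ≈ 729 N/C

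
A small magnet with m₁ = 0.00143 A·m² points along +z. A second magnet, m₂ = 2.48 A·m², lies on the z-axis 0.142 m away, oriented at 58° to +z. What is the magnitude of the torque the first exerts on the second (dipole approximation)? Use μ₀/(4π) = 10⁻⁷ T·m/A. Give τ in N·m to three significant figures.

Dipole B is on the axis of dipole A, so B₁ there is axial: B₁ = (μ₀/4π)·2m₁/r³ along +z.
B₁ = 2(10⁻⁷)(0.00143)/(0.142)³ = 9.989×10⁻⁸ T.
τ = m₂ B₁ sinθ.
τ = (2.48)(9.989×10⁻⁸)·sin58° = 2.101×10⁻⁷ N·m.

τ ≈ 2.10×10⁻⁷ N·m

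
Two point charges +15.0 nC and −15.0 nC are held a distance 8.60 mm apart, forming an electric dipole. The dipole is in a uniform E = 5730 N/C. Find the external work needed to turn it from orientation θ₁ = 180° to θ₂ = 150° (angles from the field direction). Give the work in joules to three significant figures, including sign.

Dipole moment p = qd = (1.50×10⁻⁸ C)(0.00860 m) = 1.29×10⁻¹⁰ C·m.
W_ext = ΔU = U(θ₂) − U(θ₁) = −pE cosθ₂ − (−pE cosθ₁) = pE(cosθ₁ − cosθ₂).
W = (1.29×10⁻¹⁰)(5730)·(cos180° − cos150°) = (7.392×10⁻⁷)·(-0.1340) = -9.903×10⁻⁸ J.

W ≈ -9.90×10⁻⁸ J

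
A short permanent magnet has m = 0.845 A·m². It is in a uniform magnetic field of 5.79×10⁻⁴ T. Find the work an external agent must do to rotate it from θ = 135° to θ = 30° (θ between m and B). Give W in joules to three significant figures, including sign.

W ≈ -7.70×10⁻⁴ J

W_ext = ΔU = −mB cosθ₂ + mB cosθ₁ = mB(cosθ₁ − cosθ₂).
W = (0.845)(5.79×10⁻⁴)·(cos135° − cos30°) = (4.893×10⁻⁴)·(-1.5731) = -7.697×10⁻⁴ J.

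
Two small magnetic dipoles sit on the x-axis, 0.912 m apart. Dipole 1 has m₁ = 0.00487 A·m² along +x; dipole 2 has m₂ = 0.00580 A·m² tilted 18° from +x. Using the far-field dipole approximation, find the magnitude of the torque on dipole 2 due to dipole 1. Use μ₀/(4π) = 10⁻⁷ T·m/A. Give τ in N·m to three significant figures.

τ ≈ 2.30×10⁻¹² N·m

Dipole B is on the axis of dipole A, so B₁ there is axial: B₁ = (μ₀/4π)·2m₁/r³ along +x.
B₁ = 2(10⁻⁷)(0.00487)/(0.912)³ = 1.284×10⁻⁹ T.
τ = m₂ B₁ sinθ.
τ = (0.00580)(1.284×10⁻⁹)·sin18° = 2.301×10⁻¹² N·m.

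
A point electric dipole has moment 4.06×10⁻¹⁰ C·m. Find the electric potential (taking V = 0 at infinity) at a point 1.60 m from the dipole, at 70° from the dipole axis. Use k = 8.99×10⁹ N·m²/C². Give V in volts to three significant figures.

The dipole potential is V = kp cosθ / r².
V = (8.99×10⁹)(4.06×10⁻¹⁰)·cos70° / (1.60)² = 0.4876 V.

V ≈ 0.488 V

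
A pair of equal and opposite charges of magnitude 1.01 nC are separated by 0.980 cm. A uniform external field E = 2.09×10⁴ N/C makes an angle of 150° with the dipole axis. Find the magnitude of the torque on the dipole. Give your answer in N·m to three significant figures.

τ ≈ 1.03×10⁻⁷ N·m

Dipole moment p = qd = (1.01×10⁻⁹ C)(0.00980 m) = 9.898×10⁻¹² C·m.
Torque on an electric dipole: τ = pE sinθ.
τ = (9.898×10⁻¹²)(2.09×10⁴)·sin150° = 1.034×10⁻⁷ N·m.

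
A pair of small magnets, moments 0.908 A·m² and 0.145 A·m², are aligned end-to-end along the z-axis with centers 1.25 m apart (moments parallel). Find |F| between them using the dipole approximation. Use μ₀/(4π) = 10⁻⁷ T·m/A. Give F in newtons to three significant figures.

On-axis B of dipole 1: B = (μ₀/4π)·2m₁/r³. Force on dipole 2: F = m₂·dB/dr.
dB/dr = −(μ₀/4π)·6m₁/r⁴, so |F| = (μ₀/4π)·6m₁m₂/r⁴.
F = 6(10⁻⁷)(0.908)(0.145)/(1.25)⁴ = 3.236×10⁻⁸ N.

F ≈ 3.24×10⁻⁸ N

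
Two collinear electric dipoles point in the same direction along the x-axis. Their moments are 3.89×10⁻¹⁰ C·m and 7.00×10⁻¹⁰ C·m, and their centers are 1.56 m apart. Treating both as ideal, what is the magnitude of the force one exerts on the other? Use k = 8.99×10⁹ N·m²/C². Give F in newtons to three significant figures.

On-axis field of dipole 1 at distance r: E = 2kp₁/r³. Force on dipole 2 is F = p₂·dE/dr (gradient along axis).
dE/dr = −6kp₁/r⁴, so |F| = 6kp₁p₂/r⁴ (attractive for aligned moments).
F = 6(8.99×10⁹)(3.89×10⁻¹⁰)(7.00×10⁻¹⁰)/(1.56)⁴ = 2.480×10⁻⁹ N.

F ≈ 2.48×10⁻⁹ N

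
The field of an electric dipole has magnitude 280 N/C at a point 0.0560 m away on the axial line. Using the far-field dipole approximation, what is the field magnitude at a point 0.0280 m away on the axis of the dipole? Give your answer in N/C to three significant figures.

Dipole fields scale as 1/r³ in the far field; the geometry is the same at both points.
E₂ = E₁ · (r₁/r₂)³ = 280 · (0.0560/0.0280)³.
(r₁/r₂)³ = (2)³ = 8.
E₂ ≈ 2240 N/C.

E ≈ 2240 N/C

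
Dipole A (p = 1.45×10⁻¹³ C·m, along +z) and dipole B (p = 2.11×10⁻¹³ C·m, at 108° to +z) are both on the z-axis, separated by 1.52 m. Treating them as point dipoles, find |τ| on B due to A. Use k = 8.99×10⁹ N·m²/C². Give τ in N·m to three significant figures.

τ ≈ 1.49×10⁻¹⁶ N·m

The second dipole sits on the axis of the first, so the field there is axial: E₁ = 2kp₁/r³ along +z.
E₁ = 2(8.99×10⁹)(1.45×10⁻¹³)/(1.52)³ = 7.424×10⁻⁴ N/C.
Torque on the second dipole: τ = p₂ E₁ sinθ.
τ = (2.11×10⁻¹³)(7.424×10⁻⁴)·sin108° = 1.490×10⁻¹⁶ N·m.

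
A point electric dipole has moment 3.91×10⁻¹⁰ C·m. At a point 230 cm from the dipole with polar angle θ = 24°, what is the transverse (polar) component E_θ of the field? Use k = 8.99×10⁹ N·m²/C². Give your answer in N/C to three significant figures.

For a dipole, E_θ = (kp sinθ)/r³.
kp/r³ = (8.99×10⁹)(3.91×10⁻¹⁰)/(2.30)³ = 0.2889 N/C.
E_θ = 0.2889·sin24° = 0.1175 N/C.

E_θ ≈ 0.118 N/C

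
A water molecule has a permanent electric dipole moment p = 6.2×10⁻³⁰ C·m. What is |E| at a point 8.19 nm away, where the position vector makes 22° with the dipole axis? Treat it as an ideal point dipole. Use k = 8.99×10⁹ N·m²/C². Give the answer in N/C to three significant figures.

At angle θ the dipole field magnitude is E = (kp/r³)·√(1 + 3cos²θ).
kp/r³ = (8.99×10⁹)(6.20×10⁻³⁰) / (8.19×10⁻⁹)³ = 1.015×10⁵ N/C.
√(1 + 3cos²22°) = √(1 + 3·0.8597) = √3.5790 ≈ 1.8918.
E ≈ 1.015×10⁵ × 1.892 = 1.919×10⁵ N/C.

E ≈ 1.92×10⁵ N/C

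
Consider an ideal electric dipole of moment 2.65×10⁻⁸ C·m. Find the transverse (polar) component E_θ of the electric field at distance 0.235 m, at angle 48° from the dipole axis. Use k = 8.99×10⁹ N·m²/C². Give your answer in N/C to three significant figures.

For a dipole, E_θ = (kp sinθ)/r³.
kp/r³ = (8.99×10⁹)(2.65×10⁻⁸)/(0.235)³ = 1.836×10⁴ N/C.
E_θ = 1.836×10⁴·sin48° = 1.364×10⁴ N/C.

E_θ ≈ 1.36×10⁴ N/C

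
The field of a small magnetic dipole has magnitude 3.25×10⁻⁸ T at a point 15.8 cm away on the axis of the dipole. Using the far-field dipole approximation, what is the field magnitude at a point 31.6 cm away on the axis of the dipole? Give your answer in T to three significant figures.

Dipole fields scale as 1/r³ in the far field; the geometry is the same at both points.
B₂ = B₁ · (r₁/r₂)³ = 3.25×10⁻⁸ · (15.8/31.6)³.
(r₁/r₂)³ = (0.5)³ = 0.125.
B₂ ≈ 4.062×10⁻⁹ T.

B ≈ 4.06×10⁻⁹ T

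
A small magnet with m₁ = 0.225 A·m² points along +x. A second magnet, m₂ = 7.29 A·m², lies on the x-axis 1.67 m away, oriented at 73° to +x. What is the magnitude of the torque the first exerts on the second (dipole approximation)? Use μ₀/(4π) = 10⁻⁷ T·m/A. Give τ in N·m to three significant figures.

τ ≈ 6.74×10⁻⁸ N·m

Dipole B is on the axis of dipole A, so B₁ there is axial: B₁ = (μ₀/4π)·2m₁/r³ along +x.
B₁ = 2(10⁻⁷)(0.225)/(1.67)³ = 9.662×10⁻⁹ T.
τ = m₂ B₁ sinθ.
τ = (7.29)(9.662×10⁻⁹)·sin73° = 6.736×10⁻⁸ N·m.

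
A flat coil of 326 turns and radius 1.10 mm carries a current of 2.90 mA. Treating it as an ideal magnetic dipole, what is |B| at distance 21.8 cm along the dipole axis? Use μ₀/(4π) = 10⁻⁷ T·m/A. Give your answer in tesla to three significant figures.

B ≈ 6.94×10⁻¹¹ T

m = NIA = NIπa² = 326·(0.00290)·π·(0.00110)² = 3.594×10⁻⁶ A·m².
On axis B = (μ₀/4π)·2m/r³.
B = 2·(10⁻⁷)·(3.594×10⁻⁶) / (0.218)³ = 6.938×10⁻¹¹ T.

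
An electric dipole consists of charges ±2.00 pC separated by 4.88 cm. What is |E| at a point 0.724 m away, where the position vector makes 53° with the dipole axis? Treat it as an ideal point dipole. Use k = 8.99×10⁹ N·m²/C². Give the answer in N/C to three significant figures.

E ≈ 0.00334 N/C

Dipole moment p = qd = (2.00×10⁻¹² C)(0.0488 m) = 9.76×10⁻¹⁴ C·m.
At angle θ the dipole field magnitude is E = (kp/r³)·√(1 + 3cos²θ).
kp/r³ = (8.99×10⁹)(9.76×10⁻¹⁴) / (0.724)³ = 0.002312 N/C.
√(1 + 3cos²53°) = √(1 + 3·0.3622) = √2.0865 ≈ 1.4445.
E ≈ 0.002312 × 1.444 = 0.003340 N/C.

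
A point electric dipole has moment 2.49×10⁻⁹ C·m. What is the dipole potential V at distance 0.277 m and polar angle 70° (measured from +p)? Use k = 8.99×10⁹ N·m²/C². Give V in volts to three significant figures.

The dipole potential is V = kp cosθ / r².
V = (8.99×10⁹)(2.49×10⁻⁹)·cos70° / (0.277)² = 99.78 V.

V ≈ 99.8 V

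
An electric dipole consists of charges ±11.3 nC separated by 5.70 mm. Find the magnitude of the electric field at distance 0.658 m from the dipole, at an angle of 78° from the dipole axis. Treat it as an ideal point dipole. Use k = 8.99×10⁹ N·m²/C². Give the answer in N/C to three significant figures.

Dipole moment p = qd = (1.13×10⁻⁸ C)(0.00570 m) = 6.441×10⁻¹¹ C·m.
At angle θ the dipole field magnitude is E = (kp/r³)·√(1 + 3cos²θ).
kp/r³ = (8.99×10⁹)(6.441×10⁻¹¹) / (0.658)³ = 2.033 N/C.
√(1 + 3cos²78°) = √(1 + 3·0.0432) = √1.1297 ≈ 1.0629.
E ≈ 2.033 × 1.063 = 2.160 N/C.

E ≈ 2.16 N/C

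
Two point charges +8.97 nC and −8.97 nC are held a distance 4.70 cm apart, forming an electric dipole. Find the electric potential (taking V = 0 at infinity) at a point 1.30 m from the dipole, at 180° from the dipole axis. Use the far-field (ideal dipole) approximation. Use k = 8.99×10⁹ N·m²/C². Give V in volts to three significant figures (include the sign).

Dipole moment p = qd = (8.97×10⁻⁹ C)(0.0470 m) = 4.216×10⁻¹⁰ C·m.
The dipole potential is V = kp cosθ / r².
V = (8.99×10⁹)(4.216×10⁻¹⁰)·cos180° / (1.30)² = -2.243 V.

V ≈ -2.24 V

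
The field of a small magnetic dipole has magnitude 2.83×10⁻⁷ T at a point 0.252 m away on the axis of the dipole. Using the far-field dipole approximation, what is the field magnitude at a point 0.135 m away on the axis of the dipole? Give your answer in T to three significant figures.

Dipole fields scale as 1/r³ in the far field; the geometry is the same at both points.
B₂ = B₁ · (r₁/r₂)³ = 2.83×10⁻⁷ · (0.252/0.135)³.
(r₁/r₂)³ = (1.867)³ = 6.504.
B₂ ≈ 1.841×10⁻⁶ T.

B ≈ 1.84×10⁻⁶ T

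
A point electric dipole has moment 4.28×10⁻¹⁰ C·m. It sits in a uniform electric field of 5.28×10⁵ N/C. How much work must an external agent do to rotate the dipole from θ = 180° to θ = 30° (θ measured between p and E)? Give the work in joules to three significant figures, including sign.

W ≈ -4.22×10⁻⁴ J

W_ext = ΔU = U(θ₂) − U(θ₁) = −pE cosθ₂ − (−pE cosθ₁) = pE(cosθ₁ − cosθ₂).
W = (4.28×10⁻¹⁰)(5.28×10⁵)·(cos180° − cos30°) = (2.260×10⁻⁴)·(-1.8660) = -4.217×10⁻⁴ J.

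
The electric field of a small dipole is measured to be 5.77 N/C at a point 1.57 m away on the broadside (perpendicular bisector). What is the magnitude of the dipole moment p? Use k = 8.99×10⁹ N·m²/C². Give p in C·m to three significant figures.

p ≈ 2.48×10⁻⁹ C·m

In the equatorial plane E = kp/r³, so p = Er³/(k).
p = (5.77)·(1.57)³ / (8.99×10⁹) = 2.484×10⁻⁹ C·m.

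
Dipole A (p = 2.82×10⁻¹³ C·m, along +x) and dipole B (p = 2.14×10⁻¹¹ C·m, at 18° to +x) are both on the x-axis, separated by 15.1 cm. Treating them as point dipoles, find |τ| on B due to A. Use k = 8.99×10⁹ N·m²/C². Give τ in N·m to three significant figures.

τ ≈ 9.74×10⁻¹² N·m

The second dipole sits on the axis of the first, so the field there is axial: E₁ = 2kp₁/r³ along +x.
E₁ = 2(8.99×10⁹)(2.82×10⁻¹³)/(0.151)³ = 1.473 N/C.
Torque on the second dipole: τ = p₂ E₁ sinθ.
τ = (2.14×10⁻¹¹)(1.473)·sin18° = 9.739×10⁻¹² N·m.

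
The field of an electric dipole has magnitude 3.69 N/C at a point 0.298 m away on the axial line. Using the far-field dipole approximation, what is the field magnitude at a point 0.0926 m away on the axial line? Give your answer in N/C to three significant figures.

Dipole fields scale as 1/r³ in the far field; the geometry is the same at both points.
E₂ = E₁ · (r₁/r₂)³ = 3.69 · (0.298/0.0926)³.
(r₁/r₂)³ = (3.218)³ = 33.33.
E₂ ≈ 123.0 N/C.

E ≈ 123 N/C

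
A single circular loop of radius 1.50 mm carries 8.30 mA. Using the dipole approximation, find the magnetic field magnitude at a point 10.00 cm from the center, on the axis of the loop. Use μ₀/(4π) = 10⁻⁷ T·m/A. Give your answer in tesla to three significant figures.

B ≈ 1.17×10⁻¹¹ T

Magnetic moment m = IA = Iπa² = (0.00830)·π·(0.00150)² = 5.867×10⁻⁸ A·m².
On axis B = (μ₀/4π)·2m/r³.
B = 2·(10⁻⁷)·(5.867×10⁻⁸) / (0.100)³ = 1.173×10⁻¹¹ T.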